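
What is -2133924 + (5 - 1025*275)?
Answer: -2415794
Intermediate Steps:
-2133924 + (5 - 1025*275) = -2133924 + (5 - 281875) = -2133924 - 281870 = -2415794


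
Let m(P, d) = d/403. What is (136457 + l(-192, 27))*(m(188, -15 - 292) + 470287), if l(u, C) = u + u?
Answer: 25789283494842/403 ≈ 6.3993e+10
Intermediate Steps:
m(P, d) = d/403 (m(P, d) = d*(1/403) = d/403)
l(u, C) = 2*u
(136457 + l(-192, 27))*(m(188, -15 - 292) + 470287) = (136457 + 2*(-192))*((-15 - 292)/403 + 470287) = (136457 - 384)*((1/403)*(-307) + 470287) = 136073*(-307/403 + 470287) = 136073*(189525354/403) = 25789283494842/403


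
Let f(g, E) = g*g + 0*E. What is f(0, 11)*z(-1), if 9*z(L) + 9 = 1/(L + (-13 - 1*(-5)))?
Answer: 0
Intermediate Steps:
f(g, E) = g² (f(g, E) = g² + 0 = g²)
z(L) = -1 + 1/(9*(-8 + L)) (z(L) = -1 + 1/(9*(L + (-13 - 1*(-5)))) = -1 + 1/(9*(L + (-13 + 5))) = -1 + 1/(9*(L - 8)) = -1 + 1/(9*(-8 + L)))
f(0, 11)*z(-1) = 0²*((73/9 - 1*(-1))/(-8 - 1)) = 0*((73/9 + 1)/(-9)) = 0*(-⅑*82/9) = 0*(-82/81) = 0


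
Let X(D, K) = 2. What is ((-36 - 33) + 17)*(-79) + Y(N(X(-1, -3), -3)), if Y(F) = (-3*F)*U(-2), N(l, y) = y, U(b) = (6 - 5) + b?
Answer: 4099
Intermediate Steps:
U(b) = 1 + b
Y(F) = 3*F (Y(F) = (-3*F)*(1 - 2) = -3*F*(-1) = 3*F)
((-36 - 33) + 17)*(-79) + Y(N(X(-1, -3), -3)) = ((-36 - 33) + 17)*(-79) + 3*(-3) = (-69 + 17)*(-79) - 9 = -52*(-79) - 9 = 4108 - 9 = 4099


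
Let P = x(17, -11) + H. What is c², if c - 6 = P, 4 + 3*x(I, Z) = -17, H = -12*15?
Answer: 32761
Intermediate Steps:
H = -180
x(I, Z) = -7 (x(I, Z) = -4/3 + (⅓)*(-17) = -4/3 - 17/3 = -7)
P = -187 (P = -7 - 180 = -187)
c = -181 (c = 6 - 187 = -181)
c² = (-181)² = 32761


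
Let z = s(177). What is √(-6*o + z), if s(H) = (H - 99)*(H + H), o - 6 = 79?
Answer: √27102 ≈ 164.63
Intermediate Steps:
o = 85 (o = 6 + 79 = 85)
s(H) = 2*H*(-99 + H) (s(H) = (-99 + H)*(2*H) = 2*H*(-99 + H))
z = 27612 (z = 2*177*(-99 + 177) = 2*177*78 = 27612)
√(-6*o + z) = √(-6*85 + 27612) = √(-510 + 27612) = √27102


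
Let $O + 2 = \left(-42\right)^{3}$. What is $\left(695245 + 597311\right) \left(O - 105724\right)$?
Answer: $-232419664584$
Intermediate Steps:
$O = -74090$ ($O = -2 + \left(-42\right)^{3} = -2 - 74088 = -74090$)
$\left(695245 + 597311\right) \left(O - 105724\right) = \left(695245 + 597311\right) \left(-74090 - 105724\right) = 1292556 \left(-179814\right) = -232419664584$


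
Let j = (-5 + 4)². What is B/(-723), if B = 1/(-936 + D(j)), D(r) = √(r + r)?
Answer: 156/105569327 + √2/633415962 ≈ 1.4799e-6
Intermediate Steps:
j = 1 (j = (-1)² = 1)
D(r) = √2*√r (D(r) = √(2*r) = √2*√r)
B = 1/(-936 + √2) (B = 1/(-936 + √2*√1) = 1/(-936 + √2*1) = 1/(-936 + √2) ≈ -0.0010700)
B/(-723) = (-468/438047 - √2/876094)/(-723) = (-468/438047 - √2/876094)*(-1/723) = 156/105569327 + √2/633415962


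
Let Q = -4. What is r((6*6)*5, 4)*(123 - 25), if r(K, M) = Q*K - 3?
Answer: -70854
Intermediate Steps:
r(K, M) = -3 - 4*K (r(K, M) = -4*K - 3 = -3 - 4*K)
r((6*6)*5, 4)*(123 - 25) = (-3 - 4*6*6*5)*(123 - 25) = (-3 - 144*5)*98 = (-3 - 4*180)*98 = (-3 - 720)*98 = -723*98 = -70854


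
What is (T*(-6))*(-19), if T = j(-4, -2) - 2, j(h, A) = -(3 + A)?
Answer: -342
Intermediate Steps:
j(h, A) = -3 - A
T = -3 (T = (-3 - 1*(-2)) - 2 = (-3 + 2) - 2 = -1 - 2 = -3)
(T*(-6))*(-19) = -3*(-6)*(-19) = 18*(-19) = -342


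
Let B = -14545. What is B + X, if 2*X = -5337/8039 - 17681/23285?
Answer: -2722784337477/187188115 ≈ -14546.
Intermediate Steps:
X = -133204802/187188115 (X = (-5337/8039 - 17681/23285)/2 = (½)*(-266409604/187188115) = -133204802/187188115 ≈ -0.71161)
B + X = -14545 - 133204802/187188115 = -2722784337477/187188115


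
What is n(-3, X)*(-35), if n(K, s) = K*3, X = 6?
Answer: 315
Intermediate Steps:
n(K, s) = 3*K
n(-3, X)*(-35) = (3*(-3))*(-35) = -9*(-35) = 315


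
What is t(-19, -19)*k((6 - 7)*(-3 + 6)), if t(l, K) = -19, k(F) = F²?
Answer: -171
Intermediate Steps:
t(-19, -19)*k((6 - 7)*(-3 + 6)) = -19*(-3 + 6)²*(6 - 7)² = -19*(-1*3)² = -19*(-3)² = -19*9 = -171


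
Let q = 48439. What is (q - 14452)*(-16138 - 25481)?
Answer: -1414504953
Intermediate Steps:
(q - 14452)*(-16138 - 25481) = (48439 - 14452)*(-16138 - 25481) = 33987*(-41619) = -1414504953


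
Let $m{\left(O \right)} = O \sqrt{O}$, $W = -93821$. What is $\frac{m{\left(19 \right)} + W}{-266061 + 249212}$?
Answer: $\frac{13403}{2407} - \frac{19 \sqrt{19}}{16849} \approx 5.5634$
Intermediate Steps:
$m{\left(O \right)} = O^{\frac{3}{2}}$
$\frac{m{\left(19 \right)} + W}{-266061 + 249212} = \frac{19^{\frac{3}{2}} - 93821}{-266061 + 249212} = \frac{19 \sqrt{19} - 93821}{-16849} = \left(-93821 + 19 \sqrt{19}\right) \left(- \frac{1}{16849}\right) = \frac{13403}{2407} - \frac{19 \sqrt{19}}{16849}$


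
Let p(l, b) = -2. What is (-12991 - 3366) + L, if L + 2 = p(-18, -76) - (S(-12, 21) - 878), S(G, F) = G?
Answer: -15471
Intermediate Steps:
L = 886 (L = -2 + (-2 - (-12 - 878)) = -2 + (-2 - 1*(-890)) = -2 + (-2 + 890) = -2 + 888 = 886)
(-12991 - 3366) + L = (-12991 - 3366) + 886 = -16357 + 886 = -15471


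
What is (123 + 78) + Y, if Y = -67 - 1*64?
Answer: 70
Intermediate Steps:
Y = -131 (Y = -67 - 64 = -131)
(123 + 78) + Y = (123 + 78) - 131 = 201 - 131 = 70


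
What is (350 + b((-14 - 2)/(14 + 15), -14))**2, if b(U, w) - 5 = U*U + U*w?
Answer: 93212364249/707281 ≈ 1.3179e+5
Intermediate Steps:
b(U, w) = 5 + U**2 + U*w (b(U, w) = 5 + (U*U + U*w) = 5 + (U**2 + U*w) = 5 + U**2 + U*w)
(350 + b((-14 - 2)/(14 + 15), -14))**2 = (350 + (5 + ((-14 - 2)/(14 + 15))**2 + ((-14 - 2)/(14 + 15))*(-14)))**2 = (350 + (5 + (-16/29)**2 - 16/29*(-14)))**2 = (350 + (5 + 256/841 + 224/29))**2 = (350 + 10957/841)**2 = (305307/841)**2 = 93212364249/707281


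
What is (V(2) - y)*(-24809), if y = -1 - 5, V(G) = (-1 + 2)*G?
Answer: -198472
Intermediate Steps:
V(G) = G (V(G) = 1*G = G)
y = -6
(V(2) - y)*(-24809) = (2 - 1*(-6))*(-24809) = (2 + 6)*(-24809) = 8*(-24809) = -198472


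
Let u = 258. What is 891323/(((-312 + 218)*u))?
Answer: -891323/24252 ≈ -36.753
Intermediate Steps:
891323/(((-312 + 218)*u)) = 891323/(((-312 + 218)*258)) = 891323/((-94*258)) = 891323/(-24252) = 891323*(-1/24252) = -891323/24252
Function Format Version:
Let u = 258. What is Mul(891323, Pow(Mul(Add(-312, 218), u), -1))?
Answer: Rational(-891323, 24252) ≈ -36.753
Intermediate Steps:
Mul(891323, Pow(Mul(Add(-312, 218), u), -1)) = Mul(891323, Pow(Mul(Add(-312, 218), 258), -1)) = Mul(891323, Pow(Mul(-94, 258), -1)) = Mul(891323, Pow(-24252, -1)) = Mul(891323, Rational(-1, 24252)) = Rational(-891323, 24252)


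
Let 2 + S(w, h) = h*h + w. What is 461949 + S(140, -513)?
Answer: 725256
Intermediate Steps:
S(w, h) = -2 + w + h**2 (S(w, h) = -2 + (h*h + w) = -2 + (h**2 + w) = -2 + (w + h**2) = -2 + w + h**2)
461949 + S(140, -513) = 461949 + (-2 + 140 + (-513)**2) = 461949 + (-2 + 140 + 263169) = 461949 + 263307 = 725256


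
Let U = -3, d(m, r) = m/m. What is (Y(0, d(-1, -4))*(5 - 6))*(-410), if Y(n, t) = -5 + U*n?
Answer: -2050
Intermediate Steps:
d(m, r) = 1
Y(n, t) = -5 - 3*n
(Y(0, d(-1, -4))*(5 - 6))*(-410) = ((-5 - 3*0)*(5 - 6))*(-410) = ((-5 + 0)*(-1))*(-410) = -5*(-1)*(-410) = 5*(-410) = -2050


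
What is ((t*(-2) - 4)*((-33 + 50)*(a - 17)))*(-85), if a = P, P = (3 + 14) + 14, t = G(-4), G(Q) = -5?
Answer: -121380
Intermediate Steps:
t = -5
P = 31 (P = 17 + 14 = 31)
a = 31
((t*(-2) - 4)*((-33 + 50)*(a - 17)))*(-85) = ((-5*(-2) - 4)*((-33 + 50)*(31 - 17)))*(-85) = ((10 - 4)*(17*14))*(-85) = (6*238)*(-85) = 1428*(-85) = -121380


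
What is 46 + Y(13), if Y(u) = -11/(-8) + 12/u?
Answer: 5023/104 ≈ 48.298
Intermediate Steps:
Y(u) = 11/8 + 12/u (Y(u) = -11*(-⅛) + 12/u = 11/8 + 12/u)
46 + Y(13) = 46 + (11/8 + 12/13) = 46 + 239/104 = 5023/104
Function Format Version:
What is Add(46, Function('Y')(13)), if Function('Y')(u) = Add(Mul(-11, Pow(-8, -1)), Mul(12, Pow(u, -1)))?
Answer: Rational(5023, 104) ≈ 48.298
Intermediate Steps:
Function('Y')(u) = Add(Rational(11, 8), Mul(12, Pow(u, -1))) (Function('Y')(u) = Add(Mul(-11, Rational(-1, 8)), Mul(12, Pow(u, -1))) = Add(Rational(11, 8), Mul(12, Pow(u, -1))))
Add(46, Function('Y')(13)) = Add(46, Add(Rational(11, 8), Mul(12, Pow(13, -1)))) = Add(46, Add(Rational(11, 8), Mul(12, Rational(1, 13)))) = Add(46, Add(Rational(11, 8), Rational(12, 13))) = Add(46, Rational(239, 104)) = Rational(5023, 104)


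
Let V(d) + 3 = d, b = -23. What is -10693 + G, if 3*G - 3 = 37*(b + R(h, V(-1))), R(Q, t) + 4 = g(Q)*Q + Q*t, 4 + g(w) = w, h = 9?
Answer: -10914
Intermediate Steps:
g(w) = -4 + w
V(d) = -3 + d
R(Q, t) = -4 + Q*t + Q*(-4 + Q) (R(Q, t) = -4 + ((-4 + Q)*Q + Q*t) = -4 + (Q*(-4 + Q) + Q*t) = -4 + (Q*t + Q*(-4 + Q)) = -4 + Q*t + Q*(-4 + Q))
G = -221 (G = 1 + (37*(-23 + (-4 + 9*(-3 - 1) + 9*(-4 + 9))))/3 = 1 + (37*(-23 + (-4 + 9*(-4) + 9*5)))/3 = 1 + (37*(-23 + (-4 - 36 + 45)))/3 = 1 + (37*(-23 + 5))/3 = 1 + (37*(-18))/3 = 1 + (⅓)*(-666) = 1 - 222 = -221)
-10693 + G = -10693 - 221 = -10914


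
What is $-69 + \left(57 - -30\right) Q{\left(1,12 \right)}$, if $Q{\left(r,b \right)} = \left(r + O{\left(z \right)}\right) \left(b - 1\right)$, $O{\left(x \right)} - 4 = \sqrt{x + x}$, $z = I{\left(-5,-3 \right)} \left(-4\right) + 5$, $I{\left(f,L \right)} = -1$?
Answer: $4716 + 2871 \sqrt{2} \approx 8776.2$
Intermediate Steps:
$z = 9$ ($z = \left(-1\right) \left(-4\right) + 5 = 4 + 5 = 9$)
$O{\left(x \right)} = 4 + \sqrt{2} \sqrt{x}$ ($O{\left(x \right)} = 4 + \sqrt{x + x} = 4 + \sqrt{2 x} = 4 + \sqrt{2} \sqrt{x}$)
$Q{\left(r,b \right)} = \left(-1 + b\right) \left(4 + r + 3 \sqrt{2}\right)$ ($Q{\left(r,b \right)} = \left(r + \left(4 + \sqrt{2} \sqrt{9}\right)\right) \left(b - 1\right) = \left(r + \left(4 + \sqrt{2} \cdot 3\right)\right) \left(-1 + b\right) = \left(r + \left(4 + 3 \sqrt{2}\right)\right) \left(-1 + b\right) = \left(4 + r + 3 \sqrt{2}\right) \left(-1 + b\right) = \left(-1 + b\right) \left(4 + r + 3 \sqrt{2}\right)$)
$-69 + \left(57 - -30\right) Q{\left(1,12 \right)} = -69 + \left(57 - -30\right) \left(-4 - 1 - 3 \sqrt{2} + 12 \cdot 1 + 12 \left(4 + 3 \sqrt{2}\right)\right) = -69 + \left(57 + 30\right) \left(-4 - 1 - 3 \sqrt{2} + 12 + \left(48 + 36 \sqrt{2}\right)\right) = -69 + 87 \left(55 + 33 \sqrt{2}\right) = -69 + \left(4785 + 2871 \sqrt{2}\right) = 4716 + 2871 \sqrt{2}$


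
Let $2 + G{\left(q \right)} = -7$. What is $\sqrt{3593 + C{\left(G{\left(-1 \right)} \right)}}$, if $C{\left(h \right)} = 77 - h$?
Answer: $\sqrt{3679} \approx 60.655$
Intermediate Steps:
$G{\left(q \right)} = -9$ ($G{\left(q \right)} = -2 - 7 = -9$)
$\sqrt{3593 + C{\left(G{\left(-1 \right)} \right)}} = \sqrt{3593 + \left(77 - -9\right)} = \sqrt{3593 + \left(77 + 9\right)} = \sqrt{3593 + 86} = \sqrt{3679}$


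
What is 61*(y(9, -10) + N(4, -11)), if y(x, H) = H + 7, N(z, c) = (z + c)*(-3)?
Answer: 1098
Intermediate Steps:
N(z, c) = -3*c - 3*z (N(z, c) = (c + z)*(-3) = -3*c - 3*z)
y(x, H) = 7 + H
61*(y(9, -10) + N(4, -11)) = 61*((7 - 10) + (-3*(-11) - 3*4)) = 61*(-3 + (33 - 12)) = 61*(-3 + 21) = 61*18 = 1098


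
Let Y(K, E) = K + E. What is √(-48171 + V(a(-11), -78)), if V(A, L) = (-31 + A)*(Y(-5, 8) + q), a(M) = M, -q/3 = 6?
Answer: I*√47541 ≈ 218.04*I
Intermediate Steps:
q = -18 (q = -3*6 = -18)
Y(K, E) = E + K
V(A, L) = 465 - 15*A (V(A, L) = (-31 + A)*((8 - 5) - 18) = (-31 + A)*(3 - 18) = (-31 + A)*(-15) = 465 - 15*A)
√(-48171 + V(a(-11), -78)) = √(-48171 + (465 - 15*(-11))) = √(-48171 + (465 + 165)) = √(-48171 + 630) = √(-47541) = I*√47541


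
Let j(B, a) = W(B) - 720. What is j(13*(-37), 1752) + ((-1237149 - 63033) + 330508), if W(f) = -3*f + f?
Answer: -969432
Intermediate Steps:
W(f) = -2*f
j(B, a) = -720 - 2*B (j(B, a) = -2*B - 720 = -720 - 2*B)
j(13*(-37), 1752) + ((-1237149 - 63033) + 330508) = (-720 - 26*(-37)) + ((-1237149 - 63033) + 330508) = (-720 - 2*(-481)) + (-1300182 + 330508) = (-720 + 962) - 969674 = 242 - 969674 = -969432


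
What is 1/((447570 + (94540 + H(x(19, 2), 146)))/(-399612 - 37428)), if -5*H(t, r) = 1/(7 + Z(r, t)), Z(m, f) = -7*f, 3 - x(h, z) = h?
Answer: -86679600/107518483 ≈ -0.80618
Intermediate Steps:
x(h, z) = 3 - h
H(t, r) = -1/(5*(7 - 7*t))
1/((447570 + (94540 + H(x(19, 2), 146)))/(-399612 - 37428)) = 1/((447570 + (94540 + 1/(35*(-1 + (3 - 1*19)))))/(-399612 - 37428)) = 1/((447570 + (94540 + 1/(35*(-1 + (3 - 19)))))/(-437040)) = 1/((447570 + (94540 + 1/(35*(-1 - 16))))*(-1/437040)) = 1/((447570 + (94540 + (1/35)/(-17)))*(-1/437040)) = 1/((447570 + (94540 + (1/35)*(-1/17)))*(-1/437040)) = 1/((447570 + (94540 - 1/595))*(-1/437040)) = 1/((447570 + 56251299/595)*(-1/437040)) = 1/((322555449/595)*(-1/437040)) = 1/(-107518483/86679600) = -86679600/107518483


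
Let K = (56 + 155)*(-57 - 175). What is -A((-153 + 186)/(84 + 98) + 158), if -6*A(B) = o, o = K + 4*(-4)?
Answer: -24484/3 ≈ -8161.3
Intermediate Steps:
K = -48952 (K = 211*(-232) = -48952)
o = -48968 (o = -48952 + 4*(-4) = -48952 - 16 = -48968)
A(B) = 24484/3 (A(B) = -⅙*(-48968) = 24484/3)
-A((-153 + 186)/(84 + 98) + 158) = -1*24484/3 = -24484/3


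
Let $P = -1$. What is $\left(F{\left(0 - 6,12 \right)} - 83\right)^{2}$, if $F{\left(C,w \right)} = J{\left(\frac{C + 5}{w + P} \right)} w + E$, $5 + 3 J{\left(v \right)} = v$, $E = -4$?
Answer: $\frac{1394761}{121} \approx 11527.0$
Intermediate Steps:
$J{\left(v \right)} = - \frac{5}{3} + \frac{v}{3}$
$F{\left(C,w \right)} = -4 + w \left(- \frac{5}{3} + \frac{5 + C}{3 \left(-1 + w\right)}\right)$ ($F{\left(C,w \right)} = \left(- \frac{5}{3} + \frac{\left(C + 5\right) \frac{1}{w - 1}}{3}\right) w - 4 = \left(- \frac{5}{3} + \frac{\left(5 + C\right) \frac{1}{-1 + w}}{3}\right) w - 4 = \left(- \frac{5}{3} + \frac{\frac{1}{-1 + w} \left(5 + C\right)}{3}\right) w - 4 = \left(- \frac{5}{3} + \frac{5 + C}{3 \left(-1 + w\right)}\right) w - 4 = w \left(- \frac{5}{3} + \frac{5 + C}{3 \left(-1 + w\right)}\right) - 4 = -4 + w \left(- \frac{5}{3} + \frac{5 + C}{3 \left(-1 + w\right)}\right)$)
$\left(F{\left(0 - 6,12 \right)} - 83\right)^{2} = \left(\frac{12 - 144 + 12 \left(10 + \left(0 - 6\right) - 60\right)}{3 \left(-1 + 12\right)} - 83\right)^{2} = \left(\frac{12 - 144 + 12 \left(10 - 6 - 60\right)}{3 \cdot 11} - 83\right)^{2} = \left(\frac{1}{3} \cdot \frac{1}{11} \left(12 - 144 + 12 \left(-56\right)\right) - 83\right)^{2} = \left(\frac{1}{3} \cdot \frac{1}{11} \left(12 - 144 - 672\right) - 83\right)^{2} = \left(\frac{1}{3} \cdot \frac{1}{11} \left(-804\right) - 83\right)^{2} = \left(- \frac{268}{11} - 83\right)^{2} = \left(- \frac{1181}{11}\right)^{2} = \frac{1394761}{121}$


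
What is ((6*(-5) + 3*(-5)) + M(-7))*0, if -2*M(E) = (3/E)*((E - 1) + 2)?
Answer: 0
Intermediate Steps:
M(E) = -3*(1 + E)/(2*E) (M(E) = -3/E*((E - 1) + 2)/2 = -3/E*((-1 + E) + 2)/2 = -3/E*(1 + E)/2 = -3*(1 + E)/(2*E))
((6*(-5) + 3*(-5)) + M(-7))*0 = ((6*(-5) + 3*(-5)) + (3/2)*(-1 - 1*(-7))/(-7))*0 = ((-30 - 15) + (3/2)*(-⅐)*(-1 + 7))*0 = (-45 + (3/2)*(-⅐)*6)*0 = (-45 - 9/7)*0 = -324/7*0 = 0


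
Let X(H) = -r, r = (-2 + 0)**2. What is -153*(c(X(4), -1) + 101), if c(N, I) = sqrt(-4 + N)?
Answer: -15453 - 306*I*sqrt(2) ≈ -15453.0 - 432.75*I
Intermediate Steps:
r = 4 (r = (-2)**2 = 4)
X(H) = -4 (X(H) = -1*4 = -4)
-153*(c(X(4), -1) + 101) = -153*(sqrt(-4 - 4) + 101) = -153*(sqrt(-8) + 101) = -153*(2*I*sqrt(2) + 101) = -153*(101 + 2*I*sqrt(2)) = -15453 - 306*I*sqrt(2)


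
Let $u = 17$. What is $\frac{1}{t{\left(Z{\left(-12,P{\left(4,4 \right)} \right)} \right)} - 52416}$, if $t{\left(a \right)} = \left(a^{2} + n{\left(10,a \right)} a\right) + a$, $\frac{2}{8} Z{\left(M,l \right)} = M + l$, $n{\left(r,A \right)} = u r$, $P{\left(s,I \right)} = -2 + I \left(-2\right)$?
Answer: $- \frac{1}{59720} \approx -1.6745 \cdot 10^{-5}$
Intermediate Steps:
$P{\left(s,I \right)} = -2 - 2 I$
$n{\left(r,A \right)} = 17 r$
$Z{\left(M,l \right)} = 4 M + 4 l$ ($Z{\left(M,l \right)} = 4 \left(M + l\right) = 4 M + 4 l$)
$t{\left(a \right)} = a^{2} + 171 a$ ($t{\left(a \right)} = \left(a^{2} + 17 \cdot 10 a\right) + a = \left(a^{2} + 170 a\right) + a = a^{2} + 171 a$)
$\frac{1}{t{\left(Z{\left(-12,P{\left(4,4 \right)} \right)} \right)} - 52416} = \frac{1}{\left(4 \left(-12\right) + 4 \left(-2 - 8\right)\right) \left(171 + \left(4 \left(-12\right) + 4 \left(-2 - 8\right)\right)\right) - 52416} = \frac{1}{\left(-48 + 4 \left(-2 - 8\right)\right) \left(171 - \left(48 - 4 \left(-2 - 8\right)\right)\right) - 52416} = \frac{1}{\left(-48 + 4 \left(-10\right)\right) \left(171 + \left(-48 + 4 \left(-10\right)\right)\right) - 52416} = \frac{1}{\left(-48 - 40\right) \left(171 - 88\right) - 52416} = \frac{1}{- 88 \left(171 - 88\right) - 52416} = \frac{1}{\left(-88\right) 83 - 52416} = \frac{1}{-7304 - 52416} = \frac{1}{-59720} = - \frac{1}{59720}$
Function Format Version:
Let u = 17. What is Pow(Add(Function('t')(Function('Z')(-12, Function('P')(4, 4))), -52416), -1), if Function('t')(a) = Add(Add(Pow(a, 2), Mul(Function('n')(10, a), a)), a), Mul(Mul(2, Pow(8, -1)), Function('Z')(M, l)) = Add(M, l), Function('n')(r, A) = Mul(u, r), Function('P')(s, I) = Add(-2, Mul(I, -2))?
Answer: Rational(-1, 59720) ≈ -1.6745e-5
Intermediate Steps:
Function('P')(s, I) = Add(-2, Mul(-2, I))
Function('n')(r, A) = Mul(17, r)
Function('Z')(M, l) = Add(Mul(4, M), Mul(4, l)) (Function('Z')(M, l) = Mul(4, Add(M, l)) = Add(Mul(4, M), Mul(4, l)))
Function('t')(a) = Add(Pow(a, 2), Mul(171, a)) (Function('t')(a) = Add(Add(Pow(a, 2), Mul(Mul(17, 10), a)), a) = Add(Add(Pow(a, 2), Mul(170, a)), a) = Add(Pow(a, 2), Mul(171, a)))
Pow(Add(Function('t')(Function('Z')(-12, Function('P')(4, 4))), -52416), -1) = Pow(Add(Mul(Add(Mul(4, -12), Mul(4, Add(-2, Mul(-2, 4)))), Add(171, Add(Mul(4, -12), Mul(4, Add(-2, Mul(-2, 4)))))), -52416), -1) = Pow(Add(Mul(Add(-48, Mul(4, Add(-2, -8))), Add(171, Add(-48, Mul(4, Add(-2, -8))))), -52416), -1) = Pow(Add(Mul(Add(-48, Mul(4, -10)), Add(171, Add(-48, Mul(4, -10)))), -52416), -1) = Pow(Add(Mul(Add(-48, -40), Add(171, Add(-48, -40))), -52416), -1) = Pow(Add(Mul(-88, Add(171, -88)), -52416), -1) = Pow(Add(Mul(-88, 83), -52416), -1) = Pow(Add(-7304, -52416), -1) = Pow(-59720, -1) = Rational(-1, 59720)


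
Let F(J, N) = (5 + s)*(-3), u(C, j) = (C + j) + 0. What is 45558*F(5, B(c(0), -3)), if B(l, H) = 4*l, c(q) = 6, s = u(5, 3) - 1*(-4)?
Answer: -2323458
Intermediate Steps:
u(C, j) = C + j
s = 12 (s = (5 + 3) - 1*(-4) = 8 + 4 = 12)
F(J, N) = -51 (F(J, N) = (5 + 12)*(-3) = 17*(-3) = -51)
45558*F(5, B(c(0), -3)) = 45558*(-51) = -2323458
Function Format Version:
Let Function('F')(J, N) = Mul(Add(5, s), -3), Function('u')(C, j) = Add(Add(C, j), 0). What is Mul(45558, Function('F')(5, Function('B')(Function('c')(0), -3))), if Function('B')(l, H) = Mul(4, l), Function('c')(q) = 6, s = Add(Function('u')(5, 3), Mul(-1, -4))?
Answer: -2323458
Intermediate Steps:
Function('u')(C, j) = Add(C, j)
s = 12 (s = Add(Add(5, 3), Mul(-1, -4)) = Add(8, 4) = 12)
Function('F')(J, N) = -51 (Function('F')(J, N) = Mul(Add(5, 12), -3) = Mul(17, -3) = -51)
Mul(45558, Function('F')(5, Function('B')(Function('c')(0), -3))) = Mul(45558, -51) = -2323458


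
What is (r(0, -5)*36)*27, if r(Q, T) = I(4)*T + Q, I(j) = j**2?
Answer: -77760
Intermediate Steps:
r(Q, T) = Q + 16*T (r(Q, T) = 4**2*T + Q = 16*T + Q = Q + 16*T)
(r(0, -5)*36)*27 = ((0 + 16*(-5))*36)*27 = ((0 - 80)*36)*27 = -80*36*27 = -2880*27 = -77760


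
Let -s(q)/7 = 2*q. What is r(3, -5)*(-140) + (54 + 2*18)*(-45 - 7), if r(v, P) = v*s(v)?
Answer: 12960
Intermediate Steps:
s(q) = -14*q
r(v, P) = -14*v**2 (r(v, P) = v*(-14*v) = -14*v**2)
r(3, -5)*(-140) + (54 + 2*18)*(-45 - 7) = -14*3**2*(-140) + (54 + 2*18)*(-45 - 7) = -14*9*(-140) + (54 + 36)*(-52) = -126*(-140) + 90*(-52) = 17640 - 4680 = 12960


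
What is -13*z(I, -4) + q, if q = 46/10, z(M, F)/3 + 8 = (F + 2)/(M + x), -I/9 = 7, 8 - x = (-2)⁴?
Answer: 112003/355 ≈ 315.50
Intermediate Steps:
x = -8 (x = 8 - 1*(-2)⁴ = 8 - 1*16 = 8 - 16 = -8)
I = -63 (I = -9*7 = -63)
z(M, F) = -24 + 3*(2 + F)/(-8 + M) (z(M, F) = -24 + 3*((F + 2)/(M - 8)) = -24 + 3*((2 + F)/(-8 + M)) = -24 + 3*(2 + F)/(-8 + M))
q = 23/5 (q = 46*(⅒) = 23/5 ≈ 4.6000)
-13*z(I, -4) + q = -39*(66 - 4 - 8*(-63))/(-8 - 63) + 23/5 = -39*(66 - 4 + 504)/(-71) + 23/5 = -39*(-1)*566/71 + 23/5 = -13*(-1698/71) + 23/5 = 22074/71 + 23/5 = 112003/355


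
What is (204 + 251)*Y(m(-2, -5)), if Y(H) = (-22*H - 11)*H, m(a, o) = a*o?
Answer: -1051050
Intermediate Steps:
Y(H) = H*(-11 - 22*H) (Y(H) = (-11 - 22*H)*H = H*(-11 - 22*H))
(204 + 251)*Y(m(-2, -5)) = (204 + 251)*(-11*(-2*(-5))*(1 + 2*(-2*(-5)))) = 455*(-11*10*(1 + 2*10)) = 455*(-11*10*(1 + 20)) = 455*(-11*10*21) = 455*(-2310) = -1051050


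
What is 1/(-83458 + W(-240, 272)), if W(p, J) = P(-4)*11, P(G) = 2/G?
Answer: -2/166927 ≈ -1.1981e-5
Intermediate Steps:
W(p, J) = -11/2 (W(p, J) = (2/(-4))*11 = (2*(-¼))*11 = -½*11 = -11/2)
1/(-83458 + W(-240, 272)) = 1/(-83458 - 11/2) = 1/(-166927/2) = -2/166927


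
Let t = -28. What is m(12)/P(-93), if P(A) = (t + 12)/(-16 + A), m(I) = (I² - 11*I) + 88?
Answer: 2725/4 ≈ 681.25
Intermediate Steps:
m(I) = 88 + I² - 11*I
P(A) = -16/(-16 + A) (P(A) = (-28 + 12)/(-16 + A) = -16/(-16 + A))
m(12)/P(-93) = (88 + 12² - 11*12)/((-16/(-16 - 93))) = (88 + 144 - 132)/((-16/(-109))) = 100/((-16*(-1/109))) = 100/(16/109) = 100*(109/16) = 2725/4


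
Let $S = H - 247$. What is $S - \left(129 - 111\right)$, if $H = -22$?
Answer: $-287$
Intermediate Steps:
$S = -269$ ($S = -22 - 247 = -269$)
$S - \left(129 - 111\right) = -269 - \left(129 - 111\right) = -269 - 18 = -287$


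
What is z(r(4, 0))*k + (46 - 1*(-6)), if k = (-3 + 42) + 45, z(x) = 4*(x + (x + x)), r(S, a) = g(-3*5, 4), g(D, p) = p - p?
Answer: 52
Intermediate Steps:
g(D, p) = 0
r(S, a) = 0
z(x) = 12*x (z(x) = 4*(x + 2*x) = 4*(3*x) = 12*x)
k = 84 (k = 39 + 45 = 84)
z(r(4, 0))*k + (46 - 1*(-6)) = (12*0)*84 + (46 - 1*(-6)) = 0*84 + (46 + 6) = 0 + 52 = 52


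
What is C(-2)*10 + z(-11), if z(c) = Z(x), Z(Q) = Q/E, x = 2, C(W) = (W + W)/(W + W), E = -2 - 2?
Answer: 19/2 ≈ 9.5000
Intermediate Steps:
E = -4
C(W) = 1 (C(W) = (2*W)/((2*W)) = (2*W)*(1/(2*W)) = 1)
Z(Q) = -Q/4 (Z(Q) = Q/(-4) = Q*(-¼) = -Q/4)
z(c) = -½ (z(c) = -¼*2 = -½)
C(-2)*10 + z(-11) = 1*10 - ½ = 10 - ½ = 19/2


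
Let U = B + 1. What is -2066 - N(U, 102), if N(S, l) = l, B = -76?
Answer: -2168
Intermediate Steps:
U = -75 (U = -76 + 1 = -75)
-2066 - N(U, 102) = -2066 - 1*102 = -2066 - 102 = -2168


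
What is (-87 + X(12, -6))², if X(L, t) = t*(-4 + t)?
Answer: 729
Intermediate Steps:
(-87 + X(12, -6))² = (-87 - 6*(-4 - 6))² = (-87 - 6*(-10))² = (-87 + 60)² = (-27)² = 729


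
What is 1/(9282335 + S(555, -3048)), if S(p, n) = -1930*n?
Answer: 1/15164975 ≈ 6.5941e-8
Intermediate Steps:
1/(9282335 + S(555, -3048)) = 1/(9282335 - 1930*(-3048)) = 1/(9282335 + 5882640) = 1/15164975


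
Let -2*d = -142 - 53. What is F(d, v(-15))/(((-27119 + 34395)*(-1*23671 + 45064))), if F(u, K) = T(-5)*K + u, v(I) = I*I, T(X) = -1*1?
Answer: -5/6104136 ≈ -8.1912e-7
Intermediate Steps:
T(X) = -1
v(I) = I**2
d = 195/2 (d = -(-142 - 53)/2 = -1/2*(-195) = 195/2 ≈ 97.500)
F(u, K) = u - K (F(u, K) = -K + u = u - K)
F(d, v(-15))/(((-27119 + 34395)*(-1*23671 + 45064))) = (195/2 - 1*(-15)**2)/(((-27119 + 34395)*(-1*23671 + 45064))) = (195/2 - 1*225)/((7276*(-23671 + 45064))) = (195/2 - 225)/((7276*21393)) = -255/2/155655468 = -255/2*1/155655468 = -5/6104136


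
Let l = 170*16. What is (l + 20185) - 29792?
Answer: -6887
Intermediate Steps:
l = 2720
(l + 20185) - 29792 = (2720 + 20185) - 29792 = 22905 - 29792 = -6887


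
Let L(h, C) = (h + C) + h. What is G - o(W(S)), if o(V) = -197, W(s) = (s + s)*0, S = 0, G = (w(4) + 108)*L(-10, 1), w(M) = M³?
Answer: -3071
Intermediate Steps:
L(h, C) = C + 2*h (L(h, C) = (C + h) + h = C + 2*h)
G = -3268 (G = (4³ + 108)*(1 + 2*(-10)) = (64 + 108)*(1 - 20) = 172*(-19) = -3268)
W(s) = 0 (W(s) = (2*s)*0 = 0)
G - o(W(S)) = -3268 - 1*(-197) = -3268 + 197 = -3071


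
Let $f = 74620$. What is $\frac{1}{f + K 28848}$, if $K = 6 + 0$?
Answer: $\frac{1}{247708} \approx 4.037 \cdot 10^{-6}$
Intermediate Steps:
$K = 6$
$\frac{1}{f + K 28848} = \frac{1}{74620 + 6 \cdot 28848} = \frac{1}{74620 + 173088} = \frac{1}{247708}$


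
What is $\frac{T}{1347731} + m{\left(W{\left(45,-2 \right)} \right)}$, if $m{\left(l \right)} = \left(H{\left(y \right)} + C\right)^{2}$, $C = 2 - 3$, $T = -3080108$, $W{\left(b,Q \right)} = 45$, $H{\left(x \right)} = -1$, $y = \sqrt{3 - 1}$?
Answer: $\frac{2310816}{1347731} \approx 1.7146$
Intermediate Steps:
$y = \sqrt{2} \approx 1.4142$
$C = -1$ ($C = 2 - 3 = -1$)
$m{\left(l \right)} = 4$ ($m{\left(l \right)} = \left(-1 - 1\right)^{2} = \left(-2\right)^{2} = 4$)
$\frac{T}{1347731} + m{\left(W{\left(45,-2 \right)} \right)} = - \frac{3080108}{1347731} + 4 = \frac{2310816}{1347731}$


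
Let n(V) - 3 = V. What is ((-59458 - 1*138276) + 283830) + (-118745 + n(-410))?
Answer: -33056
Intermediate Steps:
n(V) = 3 + V
((-59458 - 1*138276) + 283830) + (-118745 + n(-410)) = ((-59458 - 1*138276) + 283830) + (-118745 + (3 - 410)) = ((-59458 - 138276) + 283830) + (-118745 - 407) = (-197734 + 283830) - 119152 = 86096 - 119152 = -33056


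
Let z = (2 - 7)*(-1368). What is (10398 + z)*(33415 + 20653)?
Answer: 932024184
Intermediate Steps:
z = 6840 (z = -5*(-1368) = 6840)
(10398 + z)*(33415 + 20653) = (10398 + 6840)*(33415 + 20653) = 17238*54068 = 932024184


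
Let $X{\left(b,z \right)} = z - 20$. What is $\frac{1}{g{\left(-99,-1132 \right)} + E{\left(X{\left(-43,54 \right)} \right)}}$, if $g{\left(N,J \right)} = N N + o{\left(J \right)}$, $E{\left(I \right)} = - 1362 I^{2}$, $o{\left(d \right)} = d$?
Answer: $- \frac{1}{1565803} \approx -6.3865 \cdot 10^{-7}$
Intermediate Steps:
$X{\left(b,z \right)} = -20 + z$
$g{\left(N,J \right)} = J + N^{2}$ ($g{\left(N,J \right)} = N N + J = N^{2} + J = J + N^{2}$)
$\frac{1}{g{\left(-99,-1132 \right)} + E{\left(X{\left(-43,54 \right)} \right)}} = \frac{1}{\left(-1132 + \left(-99\right)^{2}\right) - 1362 \left(-20 + 54\right)^{2}} = \frac{1}{\left(-1132 + 9801\right) - 1362 \cdot 34^{2}} = \frac{1}{8669 - 1574472} = \frac{1}{-1565803} = - \frac{1}{1565803}$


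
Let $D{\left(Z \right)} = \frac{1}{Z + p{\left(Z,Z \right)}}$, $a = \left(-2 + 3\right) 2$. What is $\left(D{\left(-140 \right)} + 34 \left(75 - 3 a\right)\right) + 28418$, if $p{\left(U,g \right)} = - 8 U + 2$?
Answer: $\frac{30210249}{982} \approx 30764.0$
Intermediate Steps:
$p{\left(U,g \right)} = 2 - 8 U$
$a = 2$ ($a = 1 \cdot 2 = 2$)
$D{\left(Z \right)} = \frac{1}{2 - 7 Z}$ ($D{\left(Z \right)} = \frac{1}{Z - \left(-2 + 8 Z\right)} = \frac{1}{2 - 7 Z}$)
$\left(D{\left(-140 \right)} + 34 \left(75 - 3 a\right)\right) + 28418 = \left(- \frac{1}{-2 + 7 \left(-140\right)} + 34 \left(75 - 6\right)\right) + 28418 = \left(- \frac{1}{-2 - 980} + 34 \left(75 - 6\right)\right) + 28418 = \left(- \frac{1}{-982} + 34 \cdot 69\right) + 28418 = \left(\left(-1\right) \left(- \frac{1}{982}\right) + 2346\right) + 28418 = \left(\frac{1}{982} + 2346\right) + 28418 = \frac{2303773}{982} + 28418 = \frac{30210249}{982}$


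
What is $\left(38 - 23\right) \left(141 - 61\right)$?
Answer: $1200$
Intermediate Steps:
$\left(38 - 23\right) \left(141 - 61\right) = 15 \cdot 80 = 1200$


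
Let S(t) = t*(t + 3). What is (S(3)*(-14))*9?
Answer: -2268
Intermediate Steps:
S(t) = t*(3 + t)
(S(3)*(-14))*9 = ((3*(3 + 3))*(-14))*9 = ((3*6)*(-14))*9 = (18*(-14))*9 = -252*9 = -2268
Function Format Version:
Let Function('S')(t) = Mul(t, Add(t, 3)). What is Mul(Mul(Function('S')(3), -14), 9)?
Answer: -2268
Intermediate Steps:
Function('S')(t) = Mul(t, Add(3, t))
Mul(Mul(Function('S')(3), -14), 9) = Mul(Mul(Mul(3, Add(3, 3)), -14), 9) = Mul(Mul(Mul(3, 6), -14), 9) = Mul(Mul(18, -14), 9) = Mul(-252, 9) = -2268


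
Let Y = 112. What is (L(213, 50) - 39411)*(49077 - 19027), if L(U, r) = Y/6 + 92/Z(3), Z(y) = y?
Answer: -3548454250/3 ≈ -1.1828e+9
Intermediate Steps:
L(U, r) = 148/3 (L(U, r) = 112/6 + 92/3 = 112*(1/6) + 92*(1/3) = 56/3 + 92/3 = 148/3)
(L(213, 50) - 39411)*(49077 - 19027) = (148/3 - 39411)*(49077 - 19027) = -118085/3*30050 = -3548454250/3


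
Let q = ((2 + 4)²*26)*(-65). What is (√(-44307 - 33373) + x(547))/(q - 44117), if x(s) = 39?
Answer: -39/104957 - 4*I*√4855/104957 ≈ -0.00037158 - 0.0026555*I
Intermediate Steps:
q = -60840 (q = (6²*26)*(-65) = (36*26)*(-65) = 936*(-65) = -60840)
(√(-44307 - 33373) + x(547))/(q - 44117) = (√(-44307 - 33373) + 39)/(-60840 - 44117) = (√(-77680) + 39)/(-104957) = (4*I*√4855 + 39)*(-1/104957) = (39 + 4*I*√4855)*(-1/104957) = -39/104957 - 4*I*√4855/104957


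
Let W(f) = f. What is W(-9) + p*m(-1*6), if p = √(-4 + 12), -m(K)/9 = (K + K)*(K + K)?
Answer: -9 - 2592*√2 ≈ -3674.6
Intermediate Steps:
m(K) = -36*K² (m(K) = -9*(K + K)*(K + K) = -9*2*K*2*K = -36*K²)
p = 2*√2 (p = √8 = 2*√2 ≈ 2.8284)
W(-9) + p*m(-1*6) = -9 + (2*√2)*(-36*(-1*6)²) = -9 + (2*√2)*(-36*(-6)²) = -9 + (2*√2)*(-36*36) = -9 + (2*√2)*(-1296) = -9 - 2592*√2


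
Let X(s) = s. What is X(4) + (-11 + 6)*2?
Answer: -6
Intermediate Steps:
X(4) + (-11 + 6)*2 = 4 + (-11 + 6)*2 = 4 - 5*2 = 4 - 10 = -6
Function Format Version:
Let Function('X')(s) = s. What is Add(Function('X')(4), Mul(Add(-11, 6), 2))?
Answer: -6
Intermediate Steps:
Add(Function('X')(4), Mul(Add(-11, 6), 2)) = Add(4, Mul(Add(-11, 6), 2)) = Add(4, Mul(-5, 2)) = Add(4, -10) = -6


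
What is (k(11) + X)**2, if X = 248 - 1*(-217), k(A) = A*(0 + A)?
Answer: 343396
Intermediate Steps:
k(A) = A**2 (k(A) = A*A = A**2)
X = 465 (X = 248 + 217 = 465)
(k(11) + X)**2 = (11**2 + 465)**2 = (121 + 465)**2 = 586**2 = 343396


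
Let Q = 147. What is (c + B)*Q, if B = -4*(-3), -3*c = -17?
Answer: 2597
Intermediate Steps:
c = 17/3 (c = -⅓*(-17) = 17/3 ≈ 5.6667)
B = 12
(c + B)*Q = (17/3 + 12)*147 = (53/3)*147 = 2597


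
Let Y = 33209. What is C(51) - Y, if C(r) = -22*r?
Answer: -34331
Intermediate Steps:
C(51) - Y = -22*51 - 1*33209 = -1122 - 33209 = -34331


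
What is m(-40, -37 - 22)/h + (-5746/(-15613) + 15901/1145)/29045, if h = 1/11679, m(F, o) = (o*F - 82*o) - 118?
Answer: 3302621402659966191/39941086525 ≈ 8.2687e+7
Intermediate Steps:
m(F, o) = -118 - 82*o + F*o (m(F, o) = (F*o - 82*o) - 118 = (-82*o + F*o) - 118 = -118 - 82*o + F*o)
h = 1/11679 ≈ 8.5624e-5
m(-40, -37 - 22)/h + (-5746/(-15613) + 15901/1145)/29045 = (-118 - 82*(-37 - 22) - 40*(-37 - 22))/(1/11679) + (-5746/(-15613) + 15901/1145)/29045 = (-118 - 82*(-59) - 40*(-59))*11679 + (-5746*(-1/15613) + 15901*(1/1145))*(1/29045) = (-118 + 4838 + 2360)*11679 + (442/1201 + 15901/1145)*(1/29045) = 7080*11679 + (19603191/1375145)*(1/29045) = 82687320 + 19603191/39941086525 = 3302621402659966191/39941086525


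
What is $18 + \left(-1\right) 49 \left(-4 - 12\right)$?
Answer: $802$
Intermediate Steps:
$18 + \left(-1\right) 49 \left(-4 - 12\right) = 18 - 49 \left(-4 - 12\right) = 18 - -784 = 18 + 784 = 802$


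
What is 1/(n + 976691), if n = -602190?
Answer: 1/374501 ≈ 2.6702e-6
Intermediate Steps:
1/(n + 976691) = 1/(-602190 + 976691) = 1/374501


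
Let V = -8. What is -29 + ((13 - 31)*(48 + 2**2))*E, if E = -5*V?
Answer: -37469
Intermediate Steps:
E = 40 (E = -5*(-8) = 40)
-29 + ((13 - 31)*(48 + 2**2))*E = -29 + ((13 - 31)*(48 + 2**2))*40 = -29 - 18*(48 + 4)*40 = -29 - 18*52*40 = -29 - 936*40 = -29 - 37440 = -37469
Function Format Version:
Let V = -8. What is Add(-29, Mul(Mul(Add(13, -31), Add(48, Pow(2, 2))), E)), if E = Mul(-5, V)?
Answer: -37469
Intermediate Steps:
E = 40 (E = Mul(-5, -8) = 40)
Add(-29, Mul(Mul(Add(13, -31), Add(48, Pow(2, 2))), E)) = Add(-29, Mul(Mul(Add(13, -31), Add(48, Pow(2, 2))), 40)) = Add(-29, Mul(Mul(-18, Add(48, 4)), 40)) = Add(-29, Mul(Mul(-18, 52), 40)) = Add(-29, Mul(-936, 40)) = Add(-29, -37440) = -37469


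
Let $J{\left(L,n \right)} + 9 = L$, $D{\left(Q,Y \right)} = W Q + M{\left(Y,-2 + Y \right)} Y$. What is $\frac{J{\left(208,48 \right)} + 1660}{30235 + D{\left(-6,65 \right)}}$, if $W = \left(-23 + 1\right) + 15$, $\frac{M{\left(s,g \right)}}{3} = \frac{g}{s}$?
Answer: $\frac{1859}{30466} \approx 0.061019$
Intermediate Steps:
$M{\left(s,g \right)} = \frac{3 g}{s}$ ($M{\left(s,g \right)} = 3 \frac{g}{s} = \frac{3 g}{s}$)
$W = -7$ ($W = -22 + 15 = -7$)
$D{\left(Q,Y \right)} = -6 - 7 Q + 3 Y$ ($D{\left(Q,Y \right)} = - 7 Q + \frac{3 \left(-2 + Y\right)}{Y} Y = - 7 Q + \left(-6 + 3 Y\right) = -6 - 7 Q + 3 Y$)
$J{\left(L,n \right)} = -9 + L$
$\frac{J{\left(208,48 \right)} + 1660}{30235 + D{\left(-6,65 \right)}} = \frac{\left(-9 + 208\right) + 1660}{30235 - -231} = \frac{199 + 1660}{30235 + \left(-6 + 42 + 195\right)} = \frac{1859}{30235 + 231} = \frac{1859}{30466}$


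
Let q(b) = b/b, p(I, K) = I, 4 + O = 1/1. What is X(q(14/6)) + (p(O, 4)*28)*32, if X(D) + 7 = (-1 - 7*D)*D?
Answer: -2703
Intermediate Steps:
O = -3 (O = -4 + 1/1 = -4 + 1 = -3)
q(b) = 1
X(D) = -7 + D*(-1 - 7*D) (X(D) = -7 + (-1 - 7*D)*D = -7 + D*(-1 - 7*D))
X(q(14/6)) + (p(O, 4)*28)*32 = (-7 - 1*1 - 7*1²) - 3*28*32 = (-7 - 1 - 7*1) - 84*32 = (-7 - 1 - 7) - 2688 = -15 - 2688 = -2703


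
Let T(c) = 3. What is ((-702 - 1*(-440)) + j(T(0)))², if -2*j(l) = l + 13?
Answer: 72900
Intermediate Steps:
j(l) = -13/2 - l/2 (j(l) = -(l + 13)/2 = -(13 + l)/2 = -13/2 - l/2)
((-702 - 1*(-440)) + j(T(0)))² = ((-702 - 1*(-440)) + (-13/2 - ½*3))² = ((-702 + 440) + (-13/2 - 3/2))² = (-262 - 8)² = (-270)² = 72900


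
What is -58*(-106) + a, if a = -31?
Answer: 6117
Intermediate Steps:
-58*(-106) + a = -58*(-106) - 31 = 6148 - 31 = 6117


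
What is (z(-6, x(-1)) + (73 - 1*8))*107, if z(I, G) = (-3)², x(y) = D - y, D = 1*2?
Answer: 7918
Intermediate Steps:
D = 2
x(y) = 2 - y
z(I, G) = 9
(z(-6, x(-1)) + (73 - 1*8))*107 = (9 + (73 - 1*8))*107 = (9 + (73 - 8))*107 = (9 + 65)*107 = 74*107 = 7918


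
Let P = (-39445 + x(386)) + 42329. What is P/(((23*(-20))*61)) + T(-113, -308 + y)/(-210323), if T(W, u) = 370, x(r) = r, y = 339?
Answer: -69813841/590166338 ≈ -0.11830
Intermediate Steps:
P = 3270 (P = (-39445 + 386) + 42329 = -39059 + 42329 = 3270)
P/(((23*(-20))*61)) + T(-113, -308 + y)/(-210323) = 3270/(((23*(-20))*61)) + 370/(-210323) = 3270/((-460*61)) + 370*(-1/210323) = 3270/(-28060) - 370/210323 = 3270*(-1/28060) - 370/210323 = -327/2806 - 370/210323 = -69813841/590166338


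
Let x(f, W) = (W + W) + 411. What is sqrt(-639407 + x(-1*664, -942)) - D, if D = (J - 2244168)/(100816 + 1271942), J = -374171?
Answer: 2618339/1372758 + 4*I*sqrt(40055) ≈ 1.9074 + 800.55*I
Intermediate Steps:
x(f, W) = 411 + 2*W (x(f, W) = 2*W + 411 = 411 + 2*W)
D = -2618339/1372758 (D = (-374171 - 2244168)/(100816 + 1271942) = -2618339/1372758 ≈ -1.9074)
sqrt(-639407 + x(-1*664, -942)) - D = sqrt(-639407 + (411 + 2*(-942))) - 1*(-2618339/1372758) = sqrt(-639407 + (411 - 1884)) + 2618339/1372758 = sqrt(-639407 - 1473) + 2618339/1372758 = sqrt(-640880) + 2618339/1372758 = 4*I*sqrt(40055) + 2618339/1372758 = 2618339/1372758 + 4*I*sqrt(40055)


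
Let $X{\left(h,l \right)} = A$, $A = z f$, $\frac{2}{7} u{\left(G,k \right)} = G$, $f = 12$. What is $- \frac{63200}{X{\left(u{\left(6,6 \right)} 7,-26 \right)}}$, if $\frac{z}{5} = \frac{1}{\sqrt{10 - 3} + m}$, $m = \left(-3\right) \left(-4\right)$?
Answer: $-12640 - \frac{3160 \sqrt{7}}{3} \approx -15427.0$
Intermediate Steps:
$u{\left(G,k \right)} = \frac{7 G}{2}$
$m = 12$
$z = \frac{5}{12 + \sqrt{7}}$ ($z = \frac{5}{\sqrt{10 - 3} + 12} = \frac{5}{\sqrt{7} + 12} = \frac{5}{12 + \sqrt{7}} \approx 0.3414$)
$A = \frac{720}{137} - \frac{60 \sqrt{7}}{137}$ ($A = \left(\frac{60}{137} - \frac{5 \sqrt{7}}{137}\right) 12 = \frac{720}{137} - \frac{60 \sqrt{7}}{137} \approx 4.0967$)
$X{\left(h,l \right)} = \frac{720}{137} - \frac{60 \sqrt{7}}{137}$
$- \frac{63200}{X{\left(u{\left(6,6 \right)} 7,-26 \right)}} = - \frac{63200}{\frac{720}{137} - \frac{60 \sqrt{7}}{137}}$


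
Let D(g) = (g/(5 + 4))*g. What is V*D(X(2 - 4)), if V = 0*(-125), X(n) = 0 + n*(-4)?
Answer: 0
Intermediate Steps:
X(n) = -4*n (X(n) = 0 - 4*n = -4*n)
V = 0
D(g) = g²/9 (D(g) = (g/9)*g = g²/9)
V*D(X(2 - 4)) = 0*((-4*(2 - 4))²/9) = 0*((-4*(-2))²/9) = 0*((⅑)*8²) = 0*((⅑)*64) = 0*(64/9) = 0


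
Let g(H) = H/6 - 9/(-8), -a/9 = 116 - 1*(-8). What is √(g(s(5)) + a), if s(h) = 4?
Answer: 11*I*√1326/12 ≈ 33.38*I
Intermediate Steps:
a = -1116 (a = -9*(116 - 1*(-8)) = -9*(116 + 8) = -9*124 = -1116)
g(H) = 9/8 + H/6 (g(H) = H*(⅙) - 9*(-⅛) = H/6 + 9/8 = 9/8 + H/6)
√(g(s(5)) + a) = √((9/8 + (⅙)*4) - 1116) = √((9/8 + ⅔) - 1116) = √(43/24 - 1116) = √(-26741/24) = 11*I*√1326/12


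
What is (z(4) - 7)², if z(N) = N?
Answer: 9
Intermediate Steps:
(z(4) - 7)² = (4 - 7)² = (-3)² = 9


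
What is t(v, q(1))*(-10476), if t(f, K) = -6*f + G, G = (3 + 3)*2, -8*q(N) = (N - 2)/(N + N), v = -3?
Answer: -314280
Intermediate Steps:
q(N) = -(-2 + N)/(16*N) (q(N) = -(N - 2)/(8*(N + N)) = -(-2 + N)/(8*(2*N)) = -(-2 + N)*1/(2*N)/8 = -(-2 + N)/(16*N))
G = 12 (G = 6*2 = 12)
t(f, K) = 12 - 6*f (t(f, K) = -6*f + 12 = 12 - 6*f)
t(v, q(1))*(-10476) = (12 - 6*(-3))*(-10476) = (12 + 18)*(-10476) = 30*(-10476) = -314280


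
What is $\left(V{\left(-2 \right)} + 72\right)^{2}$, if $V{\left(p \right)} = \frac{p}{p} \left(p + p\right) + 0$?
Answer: $4624$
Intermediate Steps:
$V{\left(p \right)} = 2 p$ ($V{\left(p \right)} = 1 \cdot 2 p + 0 = 2 p + 0 = 2 p$)
$\left(V{\left(-2 \right)} + 72\right)^{2} = \left(2 \left(-2\right) + 72\right)^{2} = \left(-4 + 72\right)^{2} = 68^{2} = 4624$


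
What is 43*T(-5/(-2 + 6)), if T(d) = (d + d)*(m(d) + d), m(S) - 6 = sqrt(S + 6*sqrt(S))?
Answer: -4085/8 - 215*sqrt(-5 + 12*I*sqrt(5))/4 ≈ -690.08 - 215.99*I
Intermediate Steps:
m(S) = 6 + sqrt(S + 6*sqrt(S))
T(d) = 2*d*(6 + d + sqrt(d + 6*sqrt(d))) (T(d) = (d + d)*((6 + sqrt(d + 6*sqrt(d))) + d) = (2*d)*(6 + d + sqrt(d + 6*sqrt(d))) = 2*d*(6 + d + sqrt(d + 6*sqrt(d))))
43*T(-5/(-2 + 6)) = 43*(2*(-5/(-2 + 6))*(6 - 5/(-2 + 6) + sqrt(-5/(-2 + 6) + 6*sqrt(-5/(-2 + 6))))) = 43*(2*(-5/4)*(6 - 5/4 + sqrt(-5/4 + 6*sqrt(-5/4)))) = 43*(2*(-5/4)*(6 - 5/4 + sqrt(-5/4 + 6*(I*sqrt(5)/2)))) = 43*(2*(-5/4)*(6 - 5/4 + sqrt(-5/4 + 3*I*sqrt(5)))) = 43*(2*(-5/4)*(19/4 + sqrt(-5/4 + 3*I*sqrt(5)))) = 43*(-95/8 - 5*sqrt(-5/4 + 3*I*sqrt(5))/2) = -4085/8 - 215*sqrt(-5/4 + 3*I*sqrt(5))/2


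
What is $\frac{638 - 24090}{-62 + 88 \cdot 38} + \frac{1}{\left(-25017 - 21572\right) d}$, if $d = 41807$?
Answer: $- \frac{22839273385139}{3196251716043} \approx -7.1456$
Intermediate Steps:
$\frac{638 - 24090}{-62 + 88 \cdot 38} + \frac{1}{\left(-25017 - 21572\right) d} = \frac{638 - 24090}{-62 + 88 \cdot 38} + \frac{1}{\left(-25017 - 21572\right) 41807} = - \frac{23452}{-62 + 3344} + \frac{1}{-46589} \cdot \frac{1}{41807} = - \frac{23452}{3282} - \frac{1}{1947746323} = \left(-23452\right) \frac{1}{3282} - \frac{1}{1947746323} = - \frac{11726}{1641} - \frac{1}{1947746323} = - \frac{22839273385139}{3196251716043}$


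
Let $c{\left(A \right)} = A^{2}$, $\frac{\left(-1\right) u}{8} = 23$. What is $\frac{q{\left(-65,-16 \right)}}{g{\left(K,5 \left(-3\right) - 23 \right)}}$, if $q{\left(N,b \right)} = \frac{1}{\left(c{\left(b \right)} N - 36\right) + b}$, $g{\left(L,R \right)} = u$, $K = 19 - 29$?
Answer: $\frac{1}{3071328} \approx 3.2559 \cdot 10^{-7}$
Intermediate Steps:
$u = -184$ ($u = \left(-8\right) 23 = -184$)
$K = -10$
$g{\left(L,R \right)} = -184$
$q{\left(N,b \right)} = \frac{1}{-36 + b + N b^{2}}$ ($q{\left(N,b \right)} = \frac{1}{\left(b^{2} N - 36\right) + b} = \frac{1}{\left(N b^{2} - 36\right) + b} = \frac{1}{\left(-36 + N b^{2}\right) + b} = \frac{1}{-36 + b + N b^{2}}$)
$\frac{q{\left(-65,-16 \right)}}{g{\left(K,5 \left(-3\right) - 23 \right)}} = \frac{1}{\left(-36 - 16 - 65 \left(-16\right)^{2}\right) \left(-184\right)} = \frac{1}{-36 - 16 - 16640} \left(- \frac{1}{184}\right) = \frac{1}{-16692} \left(- \frac{1}{184}\right) = \left(- \frac{1}{16692}\right) \left(- \frac{1}{184}\right) = \frac{1}{3071328}$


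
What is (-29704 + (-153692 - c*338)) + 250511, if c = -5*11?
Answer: 85705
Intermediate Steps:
c = -55
(-29704 + (-153692 - c*338)) + 250511 = (-29704 + (-153692 - (-55)*338)) + 250511 = (-29704 + (-153692 - 1*(-18590))) + 250511 = (-29704 + (-153692 + 18590)) + 250511 = (-29704 - 135102) + 250511 = -164806 + 250511 = 85705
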